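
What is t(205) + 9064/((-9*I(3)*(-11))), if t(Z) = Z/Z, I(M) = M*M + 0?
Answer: 905/81 ≈ 11.173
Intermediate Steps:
I(M) = M² (I(M) = M² + 0 = M²)
t(Z) = 1
t(205) + 9064/((-9*I(3)*(-11))) = 1 + 9064/((-9*3²*(-11))) = 1 + 9064/((-9*9*(-11))) = 1 + 9064/((-81*(-11))) = 1 + 9064/891 = 1 + 9064*(1/891) = 1 + 824/81 = 905/81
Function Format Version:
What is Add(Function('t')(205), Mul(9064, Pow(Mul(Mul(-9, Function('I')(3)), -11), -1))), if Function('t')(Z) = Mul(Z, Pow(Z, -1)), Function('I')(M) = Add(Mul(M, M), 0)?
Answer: Rational(905, 81) ≈ 11.173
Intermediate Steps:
Function('I')(M) = Pow(M, 2) (Function('I')(M) = Add(Pow(M, 2), 0) = Pow(M, 2))
Function('t')(Z) = 1
Add(Function('t')(205), Mul(9064, Pow(Mul(Mul(-9, Function('I')(3)), -11), -1))) = Add(1, Mul(9064, Pow(Mul(Mul(-9, Pow(3, 2)), -11), -1))) = Add(1, Mul(9064, Pow(Mul(Mul(-9, 9), -11), -1))) = Add(1, Mul(9064, Pow(Mul(-81, -11), -1))) = Add(1, Mul(9064, Pow(891, -1))) = Add(1, Mul(9064, Rational(1, 891))) = Add(1, Rational(824, 81)) = Rational(905, 81)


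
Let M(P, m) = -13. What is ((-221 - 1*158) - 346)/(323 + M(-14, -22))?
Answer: -145/62 ≈ -2.3387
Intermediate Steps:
((-221 - 1*158) - 346)/(323 + M(-14, -22)) = ((-221 - 1*158) - 346)/(323 - 13) = ((-221 - 158) - 346)/310 = (-379 - 346)*(1/310) = -725*1/310 = -145/62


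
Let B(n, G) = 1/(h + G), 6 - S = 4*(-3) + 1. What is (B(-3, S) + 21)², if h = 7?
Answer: 255025/576 ≈ 442.75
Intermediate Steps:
S = 17 (S = 6 - (4*(-3) + 1) = 6 - (-12 + 1) = 6 - 1*(-11) = 6 + 11 = 17)
B(n, G) = 1/(7 + G)
(B(-3, S) + 21)² = (1/(7 + 17) + 21)² = (1/24 + 21)² = (505/24)² = 255025/576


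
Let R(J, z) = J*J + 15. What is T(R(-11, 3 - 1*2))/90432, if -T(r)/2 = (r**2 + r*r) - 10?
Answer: -18491/22608 ≈ -0.81790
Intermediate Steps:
R(J, z) = 15 + J**2 (R(J, z) = J**2 + 15 = 15 + J**2)
T(r) = 20 - 4*r**2 (T(r) = -2*((r**2 + r*r) - 10) = -2*((r**2 + r**2) - 10) = -2*(2*r**2 - 10) = -2*(-10 + 2*r**2) = 20 - 4*r**2)
T(R(-11, 3 - 1*2))/90432 = (20 - 4*(15 + (-11)**2)**2)/90432 = (20 - 4*(15 + 121)**2)*(1/90432) = (20 - 4*136**2)*(1/90432) = (20 - 4*18496)*(1/90432) = (20 - 73984)*(1/90432) = -73964*1/90432 = -18491/22608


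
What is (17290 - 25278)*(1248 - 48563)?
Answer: 377952220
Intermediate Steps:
(17290 - 25278)*(1248 - 48563) = -7988*(-47315) = 377952220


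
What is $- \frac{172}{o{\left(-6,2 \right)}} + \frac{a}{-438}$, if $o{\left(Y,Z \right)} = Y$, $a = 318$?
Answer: $\frac{6119}{219} \approx 27.941$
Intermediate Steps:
$- \frac{172}{o{\left(-6,2 \right)}} + \frac{a}{-438} = - \frac{172}{-6} + \frac{318}{-438} = \left(-172\right) \left(- \frac{1}{6}\right) + 318 \left(- \frac{1}{438}\right) = \frac{86}{3} - \frac{53}{73} = \frac{6119}{219}$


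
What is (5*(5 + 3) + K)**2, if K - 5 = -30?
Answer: 225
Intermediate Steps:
K = -25 (K = 5 - 30 = -25)
(5*(5 + 3) + K)**2 = (5*(5 + 3) - 25)**2 = (5*8 - 25)**2 = (40 - 25)**2 = 15**2 = 225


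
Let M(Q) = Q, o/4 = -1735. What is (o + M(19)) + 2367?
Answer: -4554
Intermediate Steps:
o = -6940 (o = 4*(-1735) = -6940)
(o + M(19)) + 2367 = (-6940 + 19) + 2367 = -6921 + 2367 = -4554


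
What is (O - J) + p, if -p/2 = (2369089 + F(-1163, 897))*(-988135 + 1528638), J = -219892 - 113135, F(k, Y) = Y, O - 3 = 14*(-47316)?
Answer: -2561969415310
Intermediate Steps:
O = -662421 (O = 3 + 14*(-47316) = 3 - 662424 = -662421)
J = -333027
p = -2561969085916 (p = -2*(2369089 + 897)*(-988135 + 1528638) = -4739972*540503 = -2*1280984542958 = -2561969085916)
(O - J) + p = (-662421 - 1*(-333027)) - 2561969085916 = (-662421 + 333027) - 2561969085916 = -329394 - 2561969085916 = -2561969415310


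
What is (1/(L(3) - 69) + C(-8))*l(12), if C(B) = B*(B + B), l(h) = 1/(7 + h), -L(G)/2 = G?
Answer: 9599/1425 ≈ 6.7361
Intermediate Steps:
L(G) = -2*G
C(B) = 2*B² (C(B) = B*(2*B) = 2*B²)
(1/(L(3) - 69) + C(-8))*l(12) = (1/(-2*3 - 69) + 2*(-8)²)/(7 + 12) = (1/(-6 - 69) + 2*64)/19 = (1/(-75) + 128)*(1/19) = (-1/75 + 128)*(1/19) = (9599/75)*(1/19) = 9599/1425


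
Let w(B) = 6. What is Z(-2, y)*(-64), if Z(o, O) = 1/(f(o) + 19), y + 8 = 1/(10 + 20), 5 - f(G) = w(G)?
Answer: -32/9 ≈ -3.5556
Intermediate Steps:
f(G) = -1 (f(G) = 5 - 1*6 = 5 - 6 = -1)
y = -239/30 (y = -8 + 1/(10 + 20) = -8 + 1/30 = -239/30 ≈ -7.9667)
Z(o, O) = 1/18 (Z(o, O) = 1/(-1 + 19) = 1/18)
Z(-2, y)*(-64) = (1/18)*(-64) = -32/9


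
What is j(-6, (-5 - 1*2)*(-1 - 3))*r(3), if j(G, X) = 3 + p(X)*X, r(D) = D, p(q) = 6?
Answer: 513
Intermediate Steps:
j(G, X) = 3 + 6*X
j(-6, (-5 - 1*2)*(-1 - 3))*r(3) = (3 + 6*((-5 - 1*2)*(-1 - 3)))*3 = (3 + 6*((-5 - 2)*(-4)))*3 = (3 + 6*(-7*(-4)))*3 = (3 + 6*28)*3 = (3 + 168)*3 = 171*3 = 513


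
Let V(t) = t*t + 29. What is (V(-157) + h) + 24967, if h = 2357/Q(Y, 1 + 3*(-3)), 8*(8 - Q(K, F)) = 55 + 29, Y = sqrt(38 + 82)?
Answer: 243511/5 ≈ 48702.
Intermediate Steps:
Y = 2*sqrt(30) (Y = sqrt(120) = 2*sqrt(30) ≈ 10.954)
V(t) = 29 + t**2 (V(t) = t**2 + 29 = 29 + t**2)
Q(K, F) = -5/2 (Q(K, F) = 8 - (55 + 29)/8 = 8 - 1/8*84 = 8 - 21/2 = -5/2)
h = -4714/5 (h = 2357/(-5/2) = 2357*(-2/5) = -4714/5 ≈ -942.80)
(V(-157) + h) + 24967 = ((29 + (-157)**2) - 4714/5) + 24967 = ((29 + 24649) - 4714/5) + 24967 = (24678 - 4714/5) + 24967 = 118676/5 + 24967 = 243511/5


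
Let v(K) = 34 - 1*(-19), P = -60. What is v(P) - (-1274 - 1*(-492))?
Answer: 835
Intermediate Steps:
v(K) = 53 (v(K) = 34 + 19 = 53)
v(P) - (-1274 - 1*(-492)) = 53 - (-1274 - 1*(-492)) = 53 - (-1274 + 492) = 53 - 1*(-782) = 53 + 782 = 835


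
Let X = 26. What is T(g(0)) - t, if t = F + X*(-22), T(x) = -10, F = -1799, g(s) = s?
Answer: 2361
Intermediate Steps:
t = -2371 (t = -1799 + 26*(-22) = -1799 - 572 = -2371)
T(g(0)) - t = -10 - 1*(-2371) = -10 + 2371 = 2361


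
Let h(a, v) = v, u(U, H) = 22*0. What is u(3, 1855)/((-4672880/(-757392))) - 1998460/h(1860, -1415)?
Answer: 399692/283 ≈ 1412.3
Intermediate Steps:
u(U, H) = 0
u(3, 1855)/((-4672880/(-757392))) - 1998460/h(1860, -1415) = 0/((-4672880/(-757392))) - 1998460/(-1415) = 0/((-4672880*(-1/757392))) - 1998460*(-1/1415) = 0/(292055/47337) + 399692/283 = 0*(47337/292055) + 399692/283 = 0 + 399692/283 = 399692/283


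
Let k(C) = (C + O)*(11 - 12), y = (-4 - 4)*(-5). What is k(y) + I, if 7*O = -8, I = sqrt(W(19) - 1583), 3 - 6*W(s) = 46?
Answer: -272/7 + I*sqrt(57246)/6 ≈ -38.857 + 39.877*I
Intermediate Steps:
W(s) = -43/6 (W(s) = 1/2 - 1/6*46 = 1/2 - 23/3 = -43/6)
I = I*sqrt(57246)/6 (I = sqrt(-43/6 - 1583) = sqrt(-9541/6) = I*sqrt(57246)/6 ≈ 39.877*I)
O = -8/7 (O = (1/7)*(-8) = -8/7 ≈ -1.1429)
y = 40 (y = -8*(-5) = 40)
k(C) = 8/7 - C (k(C) = (C - 8/7)*(11 - 12) = (-8/7 + C)*(-1) = 8/7 - C)
k(y) + I = (8/7 - 1*40) + I*sqrt(57246)/6 = (8/7 - 40) + I*sqrt(57246)/6 = -272/7 + I*sqrt(57246)/6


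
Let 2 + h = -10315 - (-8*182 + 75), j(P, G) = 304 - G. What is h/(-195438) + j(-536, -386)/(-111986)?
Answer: 216463669/5471579967 ≈ 0.039561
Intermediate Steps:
h = -8936 (h = -2 + (-10315 - (-8*182 + 75)) = -2 + (-10315 - (-1456 + 75)) = -2 + (-10315 - 1*(-1381)) = -2 + (-10315 + 1381) = -2 - 8934 = -8936)
h/(-195438) + j(-536, -386)/(-111986) = -8936/(-195438) + (304 - 1*(-386))/(-111986) = -8936*(-1/195438) + (304 + 386)*(-1/111986) = 4468/97719 + 690*(-1/111986) = 4468/97719 - 345/55993 = 216463669/5471579967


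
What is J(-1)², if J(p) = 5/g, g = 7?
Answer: 25/49 ≈ 0.51020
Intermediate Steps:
J(p) = 5/7
J(-1)² = (5/7)² = 25/49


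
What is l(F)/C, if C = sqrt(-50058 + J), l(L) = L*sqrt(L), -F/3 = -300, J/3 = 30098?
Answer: 4500*sqrt(10059)/3353 ≈ 134.60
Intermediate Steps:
J = 90294 (J = 3*30098 = 90294)
F = 900 (F = -3*(-300) = 900)
l(L) = L**(3/2)
C = 2*sqrt(10059) (C = sqrt(-50058 + 90294) = sqrt(40236) = 2*sqrt(10059) ≈ 200.59)
l(F)/C = 900**(3/2)/((2*sqrt(10059))) = 27000*(sqrt(10059)/20118) = 4500*sqrt(10059)/3353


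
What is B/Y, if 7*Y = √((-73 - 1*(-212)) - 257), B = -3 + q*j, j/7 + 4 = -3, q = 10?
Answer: 3451*I*√118/118 ≈ 317.69*I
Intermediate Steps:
j = -49 (j = -28 + 7*(-3) = -28 - 21 = -49)
B = -493 (B = -3 + 10*(-49) = -3 - 490 = -493)
Y = I*√118/7 (Y = √((-73 - 1*(-212)) - 257)/7 = √((-73 + 212) - 257)/7 = √(139 - 257)/7 = √(-118)/7 = (I*√118)/7 = I*√118/7 ≈ 1.5518*I)
B/Y = -493*(-7*I*√118/118) = -(-3451)*I*√118/118 = 3451*I*√118/118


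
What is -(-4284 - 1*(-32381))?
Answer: -28097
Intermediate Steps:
-(-4284 - 1*(-32381)) = -(-4284 + 32381) = -1*28097 = -28097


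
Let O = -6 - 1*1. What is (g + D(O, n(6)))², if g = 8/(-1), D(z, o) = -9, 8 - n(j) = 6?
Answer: 289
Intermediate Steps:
O = -7 (O = -6 - 1 = -7)
n(j) = 2 (n(j) = 8 - 1*6 = 8 - 6 = 2)
g = -8 (g = 8*(-1) = -8)
(g + D(O, n(6)))² = (-8 - 9)² = (-17)² = 289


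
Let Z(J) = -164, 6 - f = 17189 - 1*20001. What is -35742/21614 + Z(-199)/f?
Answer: -26066413/15227063 ≈ -1.7118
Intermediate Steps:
f = 2818 (f = 6 - (17189 - 1*20001) = 6 - (17189 - 20001) = 6 - 1*(-2812) = 6 + 2812 = 2818)
-35742/21614 + Z(-199)/f = -35742/21614 - 164/2818 = -35742*1/21614 - 164*1/2818 = -17871/10807 - 82/1409 = -26066413/15227063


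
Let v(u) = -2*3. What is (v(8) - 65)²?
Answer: 5041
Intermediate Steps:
v(u) = -6
(v(8) - 65)² = (-6 - 65)² = (-71)² = 5041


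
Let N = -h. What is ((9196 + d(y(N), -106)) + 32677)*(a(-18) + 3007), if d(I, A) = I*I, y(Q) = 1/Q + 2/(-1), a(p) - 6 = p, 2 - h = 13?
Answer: 15175886630/121 ≈ 1.2542e+8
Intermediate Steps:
h = -11 (h = 2 - 1*13 = 2 - 13 = -11)
a(p) = 6 + p
N = 11 (N = -1*(-11) = 11)
y(Q) = -2 + 1/Q (y(Q) = 1/Q + 2*(-1) = 1/Q - 2 = -2 + 1/Q)
d(I, A) = I**2
((9196 + d(y(N), -106)) + 32677)*(a(-18) + 3007) = ((9196 + (-2 + 1/11)**2) + 32677)*((6 - 18) + 3007) = ((9196 + (-2 + 1/11)**2) + 32677)*(-12 + 3007) = ((9196 + (-21/11)**2) + 32677)*2995 = ((9196 + 441/121) + 32677)*2995 = (1113157/121 + 32677)*2995 = (5067074/121)*2995 = 15175886630/121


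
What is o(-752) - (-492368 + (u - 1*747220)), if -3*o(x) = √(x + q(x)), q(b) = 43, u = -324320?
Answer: 1563908 - I*√709/3 ≈ 1.5639e+6 - 8.8757*I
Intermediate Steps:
o(x) = -√(43 + x)/3 (o(x) = -√(x + 43)/3 = -√(43 + x)/3)
o(-752) - (-492368 + (u - 1*747220)) = -√(43 - 752)/3 - (-492368 + (-324320 - 1*747220)) = -I*√709/3 - (-492368 + (-324320 - 747220)) = -I*√709/3 - (-492368 - 1071540) = -I*√709/3 - 1*(-1563908) = -I*√709/3 + 1563908 = 1563908 - I*√709/3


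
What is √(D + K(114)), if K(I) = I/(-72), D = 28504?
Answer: √1026087/6 ≈ 168.83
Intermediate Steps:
K(I) = -I/72 (K(I) = I*(-1/72) = -I/72)
√(D + K(114)) = √(28504 - 1/72*114) = √(28504 - 19/12) = √(342029/12) = √1026087/6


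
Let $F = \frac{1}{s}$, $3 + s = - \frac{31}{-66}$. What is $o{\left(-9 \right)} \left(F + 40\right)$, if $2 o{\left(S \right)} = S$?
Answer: $- \frac{29763}{167} \approx -178.22$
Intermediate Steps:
$s = - \frac{167}{66}$ ($s = -3 - \frac{31}{-66} = -3 - - \frac{31}{66} = -3 + \frac{31}{66} = - \frac{167}{66} \approx -2.5303$)
$o{\left(S \right)} = \frac{S}{2}$
$F = - \frac{66}{167}$ ($F = \frac{1}{- \frac{167}{66}} = - \frac{66}{167} \approx -0.39521$)
$o{\left(-9 \right)} \left(F + 40\right) = \frac{1}{2} \left(-9\right) \left(- \frac{66}{167} + 40\right) = \left(- \frac{9}{2}\right) \frac{6614}{167} = - \frac{29763}{167}$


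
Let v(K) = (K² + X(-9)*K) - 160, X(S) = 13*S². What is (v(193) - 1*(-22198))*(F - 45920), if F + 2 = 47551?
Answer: 427638564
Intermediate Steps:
F = 47549 (F = -2 + 47551 = 47549)
v(K) = -160 + K² + 1053*K (v(K) = (K² + (13*(-9)²)*K) - 160 = (K² + (13*81)*K) - 160 = (K² + 1053*K) - 160 = -160 + K² + 1053*K)
(v(193) - 1*(-22198))*(F - 45920) = ((-160 + 193² + 1053*193) - 1*(-22198))*(47549 - 45920) = ((-160 + 37249 + 203229) + 22198)*1629 = (240318 + 22198)*1629 = 262516*1629 = 427638564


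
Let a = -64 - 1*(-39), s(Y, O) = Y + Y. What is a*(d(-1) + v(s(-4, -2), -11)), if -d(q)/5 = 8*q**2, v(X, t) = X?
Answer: 1200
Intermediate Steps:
s(Y, O) = 2*Y
d(q) = -40*q**2
a = -25 (a = -64 + 39 = -25)
a*(d(-1) + v(s(-4, -2), -11)) = -25*(-40*(-1)**2 + 2*(-4)) = -25*(-40*1 - 8) = -25*(-40 - 8) = -25*(-48) = 1200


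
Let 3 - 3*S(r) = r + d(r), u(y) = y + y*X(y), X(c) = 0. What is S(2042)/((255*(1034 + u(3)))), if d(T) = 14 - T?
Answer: -11/793305 ≈ -1.3866e-5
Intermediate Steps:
u(y) = y (u(y) = y + y*0 = y + 0 = y)
S(r) = -11/3 (S(r) = 1 - (r + (14 - r))/3 = 1 - 1/3*14 = 1 - 14/3 = -11/3)
S(2042)/((255*(1034 + u(3)))) = -11*1/(255*(1034 + 3))/3 = -11/(3*(255*1037)) = -11/3/264435 = -11/3*1/264435 = -11/793305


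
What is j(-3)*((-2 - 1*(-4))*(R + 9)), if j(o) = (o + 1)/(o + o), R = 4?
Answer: 26/3 ≈ 8.6667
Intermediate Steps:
j(o) = (1 + o)/(2*o) (j(o) = (1 + o)/((2*o)) = (1 + o)*(1/(2*o)) = (1 + o)/(2*o))
j(-3)*((-2 - 1*(-4))*(R + 9)) = ((½)*(1 - 3)/(-3))*((-2 - 1*(-4))*(4 + 9)) = ((½)*(-⅓)*(-2))*((-2 + 4)*13) = (2*13)/3 = (⅓)*26 = 26/3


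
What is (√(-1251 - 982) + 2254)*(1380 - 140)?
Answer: 2794960 + 1240*I*√2233 ≈ 2.795e+6 + 58596.0*I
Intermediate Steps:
(√(-1251 - 982) + 2254)*(1380 - 140) = (√(-2233) + 2254)*1240 = (I*√2233 + 2254)*1240 = (2254 + I*√2233)*1240 = 2794960 + 1240*I*√2233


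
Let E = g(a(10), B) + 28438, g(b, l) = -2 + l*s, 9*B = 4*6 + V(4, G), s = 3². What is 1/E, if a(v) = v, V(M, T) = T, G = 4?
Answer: 1/28464 ≈ 3.5132e-5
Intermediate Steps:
s = 9
B = 28/9 (B = (4*6 + 4)/9 = (24 + 4)/9 = (⅑)*28 = 28/9 ≈ 3.1111)
g(b, l) = -2 + 9*l (g(b, l) = -2 + l*9 = -2 + 9*l)
E = 28464 (E = (-2 + 9*(28/9)) + 28438 = (-2 + 28) + 28438 = 26 + 28438 = 28464)
1/E = 1/28464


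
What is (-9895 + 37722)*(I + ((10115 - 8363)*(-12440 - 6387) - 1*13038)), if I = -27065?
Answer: -918986869789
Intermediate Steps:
(-9895 + 37722)*(I + ((10115 - 8363)*(-12440 - 6387) - 1*13038)) = (-9895 + 37722)*(-27065 + ((10115 - 8363)*(-12440 - 6387) - 1*13038)) = 27827*(-27065 + (1752*(-18827) - 13038)) = 27827*(-27065 + (-32984904 - 13038)) = 27827*(-27065 - 32997942) = 27827*(-33025007) = -918986869789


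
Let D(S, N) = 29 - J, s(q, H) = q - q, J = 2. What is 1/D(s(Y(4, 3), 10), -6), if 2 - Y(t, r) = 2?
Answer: 1/27 ≈ 0.037037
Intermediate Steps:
Y(t, r) = 0 (Y(t, r) = 2 - 1*2 = 2 - 2 = 0)
s(q, H) = 0
D(S, N) = 27 (D(S, N) = 29 - 1*2 = 29 - 2 = 27)
1/D(s(Y(4, 3), 10), -6) = 1/27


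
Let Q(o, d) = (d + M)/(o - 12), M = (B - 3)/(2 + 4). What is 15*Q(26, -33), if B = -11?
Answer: -265/7 ≈ -37.857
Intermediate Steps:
M = -7/3 (M = (-11 - 3)/(2 + 4) = -14/6 = -14*⅙ = -7/3 ≈ -2.3333)
Q(o, d) = (-7/3 + d)/(-12 + o) (Q(o, d) = (d - 7/3)/(o - 12) = (-7/3 + d)/(-12 + o))
15*Q(26, -33) = 15*((-7/3 - 33)/(-12 + 26)) = 15*(-106/3/14) = 15*((1/14)*(-106/3)) = 15*(-53/21) = -265/7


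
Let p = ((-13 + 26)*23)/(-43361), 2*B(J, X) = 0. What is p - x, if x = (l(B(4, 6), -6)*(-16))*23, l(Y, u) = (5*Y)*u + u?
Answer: -95741387/43361 ≈ -2208.0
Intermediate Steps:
B(J, X) = 0 (B(J, X) = (½)*0 = 0)
l(Y, u) = u + 5*Y*u (l(Y, u) = 5*Y*u + u = u + 5*Y*u)
p = -299/43361 (p = (13*23)*(-1/43361) = 299*(-1/43361) = -299/43361 ≈ -0.0068956)
x = 2208 (x = (-6*(1 + 5*0)*(-16))*23 = (-6*(1 + 0)*(-16))*23 = (-6*1*(-16))*23 = -6*(-16)*23 = 96*23 = 2208)
p - x = -299/43361 - 1*2208 = -299/43361 - 2208 = -95741387/43361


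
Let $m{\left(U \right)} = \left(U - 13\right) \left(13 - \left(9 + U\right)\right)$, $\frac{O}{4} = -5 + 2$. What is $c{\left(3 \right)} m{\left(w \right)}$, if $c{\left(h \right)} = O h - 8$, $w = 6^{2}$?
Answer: $32384$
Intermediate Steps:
$w = 36$
$O = -12$ ($O = 4 \left(-5 + 2\right) = 4 \left(-3\right) = -12$)
$m{\left(U \right)} = \left(-13 + U\right) \left(4 - U\right)$
$c{\left(h \right)} = -8 - 12 h$ ($c{\left(h \right)} = - 12 h - 8 = -8 - 12 h$)
$c{\left(3 \right)} m{\left(w \right)} = \left(-8 - 36\right) \left(-52 - 36^{2} + 17 \cdot 36\right) = \left(-8 - 36\right) \left(-52 - 1296 + 612\right) = - 44 \left(-52 - 1296 + 612\right) = \left(-44\right) \left(-736\right) = 32384$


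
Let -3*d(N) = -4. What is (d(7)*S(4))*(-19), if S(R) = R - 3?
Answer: -76/3 ≈ -25.333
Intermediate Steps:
d(N) = 4/3 (d(N) = -⅓*(-4) = 4/3)
S(R) = -3 + R
(d(7)*S(4))*(-19) = (4*(-3 + 4)/3)*(-19) = ((4/3)*1)*(-19) = (4/3)*(-19) = -76/3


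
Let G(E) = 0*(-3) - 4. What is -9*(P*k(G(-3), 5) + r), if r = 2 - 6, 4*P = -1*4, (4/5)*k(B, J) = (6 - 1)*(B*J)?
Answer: -1089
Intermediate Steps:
G(E) = -4 (G(E) = 0 - 4 = -4)
k(B, J) = 25*B*J/4 (k(B, J) = 5*((6 - 1)*(B*J))/4 = 5*(5*(B*J))/4 = 5*(5*B*J)/4 = 25*B*J/4)
P = -1 (P = (-1*4)/4 = (¼)*(-4) = -1)
r = -4
-9*(P*k(G(-3), 5) + r) = -9*(-25*(-4)*5/4 - 4) = -9*(-1*(-125) - 4) = -9*(125 - 4) = -9*121 = -1089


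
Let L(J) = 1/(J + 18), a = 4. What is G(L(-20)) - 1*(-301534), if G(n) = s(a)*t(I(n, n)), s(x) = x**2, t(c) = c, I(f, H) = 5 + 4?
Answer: 301678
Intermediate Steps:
I(f, H) = 9
L(J) = 1/(18 + J)
G(n) = 144 (G(n) = 4**2*9 = 16*9 = 144)
G(L(-20)) - 1*(-301534) = 144 - 1*(-301534) = 144 + 301534 = 301678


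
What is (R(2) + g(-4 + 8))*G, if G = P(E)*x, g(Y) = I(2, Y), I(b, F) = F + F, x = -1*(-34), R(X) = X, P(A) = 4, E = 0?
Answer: 1360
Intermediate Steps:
x = 34
I(b, F) = 2*F
g(Y) = 2*Y
G = 136 (G = 4*34 = 136)
(R(2) + g(-4 + 8))*G = (2 + 2*(-4 + 8))*136 = (2 + 2*4)*136 = (2 + 8)*136 = 10*136 = 1360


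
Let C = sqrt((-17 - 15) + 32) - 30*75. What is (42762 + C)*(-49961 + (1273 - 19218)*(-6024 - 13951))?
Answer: 14519558083968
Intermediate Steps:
C = -2250 (C = sqrt(-32 + 32) - 2250 = sqrt(0) - 2250 = 0 - 2250 = -2250)
(42762 + C)*(-49961 + (1273 - 19218)*(-6024 - 13951)) = (42762 - 2250)*(-49961 + (1273 - 19218)*(-6024 - 13951)) = 40512*(-49961 - 17945*(-19975)) = 40512*(-49961 + 358451375) = 40512*358401414 = 14519558083968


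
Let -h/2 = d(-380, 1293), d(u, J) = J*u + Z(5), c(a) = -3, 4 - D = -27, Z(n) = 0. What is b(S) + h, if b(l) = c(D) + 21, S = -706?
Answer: 982698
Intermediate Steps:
D = 31 (D = 4 - 1*(-27) = 4 + 27 = 31)
d(u, J) = J*u (d(u, J) = J*u + 0 = J*u)
h = 982680 (h = -2586*(-380) = -2*(-491340) = 982680)
b(l) = 18 (b(l) = -3 + 21 = 18)
b(S) + h = 18 + 982680 = 982698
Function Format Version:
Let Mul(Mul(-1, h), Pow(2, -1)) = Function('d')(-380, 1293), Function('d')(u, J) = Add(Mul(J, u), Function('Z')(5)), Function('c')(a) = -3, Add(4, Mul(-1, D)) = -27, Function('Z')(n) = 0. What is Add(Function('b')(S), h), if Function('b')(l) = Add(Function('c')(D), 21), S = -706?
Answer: 982698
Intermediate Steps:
D = 31 (D = Add(4, Mul(-1, -27)) = Add(4, 27) = 31)
Function('d')(u, J) = Mul(J, u) (Function('d')(u, J) = Add(Mul(J, u), 0) = Mul(J, u))
h = 982680 (h = Mul(-2, Mul(1293, -380)) = Mul(-2, -491340) = 982680)
Function('b')(l) = 18 (Function('b')(l) = Add(-3, 21) = 18)
Add(Function('b')(S), h) = Add(18, 982680) = 982698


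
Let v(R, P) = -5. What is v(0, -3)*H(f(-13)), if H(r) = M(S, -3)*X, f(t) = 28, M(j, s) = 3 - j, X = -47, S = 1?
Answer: 470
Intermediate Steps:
H(r) = -94 (H(r) = (3 - 1*1)*(-47) = (3 - 1)*(-47) = 2*(-47) = -94)
v(0, -3)*H(f(-13)) = -5*(-94) = 470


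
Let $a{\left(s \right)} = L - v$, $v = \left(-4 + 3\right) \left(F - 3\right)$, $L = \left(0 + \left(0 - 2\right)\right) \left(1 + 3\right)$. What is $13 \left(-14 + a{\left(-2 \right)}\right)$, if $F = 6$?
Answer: $-247$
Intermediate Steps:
$L = -8$ ($L = \left(0 - 2\right) 4 = \left(-2\right) 4 = -8$)
$v = -3$ ($v = \left(-4 + 3\right) \left(6 - 3\right) = \left(-1\right) 3 = -3$)
$a{\left(s \right)} = -5$ ($a{\left(s \right)} = -8 - -3 = -8 + 3 = -5$)
$13 \left(-14 + a{\left(-2 \right)}\right) = 13 \left(-14 - 5\right) = 13 \left(-19\right) = -247$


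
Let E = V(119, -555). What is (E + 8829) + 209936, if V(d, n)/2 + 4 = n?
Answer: 217647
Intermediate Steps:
V(d, n) = -8 + 2*n
E = -1118 (E = -8 + 2*(-555) = -8 - 1110 = -1118)
(E + 8829) + 209936 = (-1118 + 8829) + 209936 = 7711 + 209936 = 217647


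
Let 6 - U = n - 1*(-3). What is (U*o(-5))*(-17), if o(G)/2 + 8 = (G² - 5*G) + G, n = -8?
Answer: -13838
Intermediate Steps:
o(G) = -16 - 8*G + 2*G² (o(G) = -16 + 2*((G² - 5*G) + G) = -16 + 2*(G² - 4*G) = -16 + (-8*G + 2*G²) = -16 - 8*G + 2*G²)
U = 11 (U = 6 - (-8 - 1*(-3)) = 6 - (-8 + 3) = 6 - 1*(-5) = 6 + 5 = 11)
(U*o(-5))*(-17) = (11*(-16 - 8*(-5) + 2*(-5)²))*(-17) = (11*(-16 + 40 + 2*25))*(-17) = (11*(-16 + 40 + 50))*(-17) = (11*74)*(-17) = 814*(-17) = -13838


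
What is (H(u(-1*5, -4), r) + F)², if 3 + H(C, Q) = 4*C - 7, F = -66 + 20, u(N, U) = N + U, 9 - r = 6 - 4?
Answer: 8464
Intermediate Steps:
r = 7 (r = 9 - (6 - 4) = 9 - 1*2 = 9 - 2 = 7)
F = -46
H(C, Q) = -10 + 4*C (H(C, Q) = -3 + (4*C - 7) = -3 + (-7 + 4*C) = -10 + 4*C)
(H(u(-1*5, -4), r) + F)² = ((-10 + 4*(-1*5 - 4)) - 46)² = ((-10 + 4*(-5 - 4)) - 46)² = ((-10 + 4*(-9)) - 46)² = ((-10 - 36) - 46)² = (-46 - 46)² = (-92)² = 8464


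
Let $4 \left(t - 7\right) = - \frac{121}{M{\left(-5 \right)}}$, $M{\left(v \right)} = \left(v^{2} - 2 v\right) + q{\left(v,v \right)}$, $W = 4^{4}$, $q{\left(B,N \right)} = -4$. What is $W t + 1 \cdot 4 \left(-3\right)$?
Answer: $\frac{47436}{31} \approx 1530.2$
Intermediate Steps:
$W = 256$
$M{\left(v \right)} = -4 + v^{2} - 2 v$ ($M{\left(v \right)} = \left(v^{2} - 2 v\right) - 4 = -4 + v^{2} - 2 v$)
$t = \frac{747}{124}$ ($t = 7 + \frac{\left(-121\right) \frac{1}{-4 + \left(-5\right)^{2} - -10}}{4} = 7 + \frac{\left(-121\right) \frac{1}{-4 + 25 + 10}}{4} = 7 + \frac{\left(-121\right) \frac{1}{31}}{4} = 7 + \frac{1}{4} \left(- \frac{121}{31}\right) = 7 - \frac{121}{124} = \frac{747}{124} \approx 6.0242$)
$W t + 1 \cdot 4 \left(-3\right) = 256 \cdot \frac{747}{124} + 1 \cdot 4 \left(-3\right) = \frac{47808}{31} + 4 \left(-3\right) = \frac{47808}{31} - 12 = \frac{47436}{31}$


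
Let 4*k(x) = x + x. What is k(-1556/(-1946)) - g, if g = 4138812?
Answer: -4027063687/973 ≈ -4.1388e+6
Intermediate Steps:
k(x) = x/2 (k(x) = (x + x)/4 = (2*x)/4 = x/2)
k(-1556/(-1946)) - g = (-1556/(-1946))/2 - 1*4138812 = (-1556*(-1/1946))/2 - 4138812 = (1/2)*(778/973) - 4138812 = 389/973 - 4138812 = -4027063687/973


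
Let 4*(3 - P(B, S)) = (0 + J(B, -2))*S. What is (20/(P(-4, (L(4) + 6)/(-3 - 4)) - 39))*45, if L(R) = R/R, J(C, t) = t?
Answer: -1800/73 ≈ -24.658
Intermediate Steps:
L(R) = 1
P(B, S) = 3 + S/2 (P(B, S) = 3 - (0 - 2)*S/4 = 3 - (-1)*S/2 = 3 + S/2)
(20/(P(-4, (L(4) + 6)/(-3 - 4)) - 39))*45 = (20/((3 + ((1 + 6)/(-3 - 4))/2) - 39))*45 = (20/((3 + (7/(-7))/2) - 39))*45 = (20/((3 + (7*(-⅐))/2) - 39))*45 = (20/((3 + (½)*(-1)) - 39))*45 = (20/((3 - ½) - 39))*45 = (20/(5/2 - 39))*45 = (20/(-73/2))*45 = -2/73*20*45 = -40/73*45 = -1800/73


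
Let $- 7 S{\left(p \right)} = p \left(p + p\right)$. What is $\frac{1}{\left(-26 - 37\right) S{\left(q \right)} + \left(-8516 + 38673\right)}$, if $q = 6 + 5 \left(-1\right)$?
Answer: $\frac{1}{30175} \approx 3.314 \cdot 10^{-5}$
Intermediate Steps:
$q = 1$ ($q = 6 - 5 = 1$)
$S{\left(p \right)} = - \frac{2 p^{2}}{7}$ ($S{\left(p \right)} = - \frac{p \left(p + p\right)}{7} = - \frac{p 2 p}{7} = - \frac{2 p^{2}}{7}$)
$\frac{1}{\left(-26 - 37\right) S{\left(q \right)} + \left(-8516 + 38673\right)} = \frac{1}{\left(-26 - 37\right) \left(- \frac{2 \cdot 1^{2}}{7}\right) + \left(-8516 + 38673\right)} = \frac{1}{- 63 \left(\left(- \frac{2}{7}\right) 1\right) + 30157} = \frac{1}{\left(-63\right) \left(- \frac{2}{7}\right) + 30157} = \frac{1}{18 + 30157} = \frac{1}{30175}$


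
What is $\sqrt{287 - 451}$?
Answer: $2 i \sqrt{41} \approx 12.806 i$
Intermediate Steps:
$\sqrt{287 - 451} = \sqrt{-164} = 2 i \sqrt{41}$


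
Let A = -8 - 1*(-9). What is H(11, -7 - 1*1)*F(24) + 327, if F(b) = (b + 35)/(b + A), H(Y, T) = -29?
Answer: 6464/25 ≈ 258.56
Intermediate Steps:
A = 1 (A = -8 + 9 = 1)
F(b) = (35 + b)/(1 + b) (F(b) = (b + 35)/(b + 1) = (35 + b)/(1 + b))
H(11, -7 - 1*1)*F(24) + 327 = -29*(35 + 24)/(1 + 24) + 327 = -29*59/25 + 327 = -1711/25 + 327 = 6464/25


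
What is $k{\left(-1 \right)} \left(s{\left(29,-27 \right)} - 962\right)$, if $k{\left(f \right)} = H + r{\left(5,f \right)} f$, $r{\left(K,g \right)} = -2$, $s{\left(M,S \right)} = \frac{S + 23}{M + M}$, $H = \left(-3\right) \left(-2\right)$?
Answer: $- \frac{223200}{29} \approx -7696.6$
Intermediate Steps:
$H = 6$
$s{\left(M,S \right)} = \frac{23 + S}{2 M}$
$k{\left(f \right)} = 6 - 2 f$
$k{\left(-1 \right)} \left(s{\left(29,-27 \right)} - 962\right) = \left(6 - -2\right) \left(\frac{23 - 27}{2 \cdot 29} - 962\right) = \left(6 + 2\right) \left(\frac{1}{2} \cdot \frac{1}{29} \left(-4\right) - 962\right) = 8 \left(- \frac{2}{29} - 962\right) = 8 \left(- \frac{27900}{29}\right) = - \frac{223200}{29}$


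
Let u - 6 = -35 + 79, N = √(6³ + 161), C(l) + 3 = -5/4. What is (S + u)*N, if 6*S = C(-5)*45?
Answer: 145*√377/8 ≈ 351.92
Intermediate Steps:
C(l) = -17/4 (C(l) = -3 - 5/4 = -17/4)
N = √377 (N = √(216 + 161) = √377 ≈ 19.416)
u = 50 (u = 6 + (-35 + 79) = 6 + 44 = 50)
S = -255/8 (S = (-17/4*45)/6 = (⅙)*(-765/4) = -255/8 ≈ -31.875)
(S + u)*N = (-255/8 + 50)*√377 = 145*√377/8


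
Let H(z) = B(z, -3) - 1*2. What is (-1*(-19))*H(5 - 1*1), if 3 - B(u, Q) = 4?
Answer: -57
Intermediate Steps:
B(u, Q) = -1 (B(u, Q) = 3 - 1*4 = 3 - 4 = -1)
H(z) = -3 (H(z) = -1 - 1*2 = -1 - 2 = -3)
(-1*(-19))*H(5 - 1*1) = -1*(-19)*(-3) = 19*(-3) = -57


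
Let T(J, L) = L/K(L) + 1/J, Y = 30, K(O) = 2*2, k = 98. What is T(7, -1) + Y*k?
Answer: 82317/28 ≈ 2939.9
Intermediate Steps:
K(O) = 4
T(J, L) = 1/J + L/4 (T(J, L) = L/4 + 1/J = 1/J + L/4)
T(7, -1) + Y*k = (1/7 + (1/4)*(-1)) + 30*98 = (1/7 - 1/4) + 2940 = -3/28 + 2940 = 82317/28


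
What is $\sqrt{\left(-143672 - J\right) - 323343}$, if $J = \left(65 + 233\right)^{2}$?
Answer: $i \sqrt{555819} \approx 745.53 i$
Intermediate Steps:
$J = 88804$ ($J = 298^{2} = 88804$)
$\sqrt{\left(-143672 - J\right) - 323343} = \sqrt{\left(-143672 - 88804\right) - 323343} = \sqrt{-232476 - 323343} = \sqrt{-555819} = i \sqrt{555819}$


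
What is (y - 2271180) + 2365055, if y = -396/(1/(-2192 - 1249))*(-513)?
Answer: -698938393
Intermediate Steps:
y = -699032268 (y = -396/(1/(-3441))*(-513) = -396/(-1/3441)*(-513) = -396*(-3441)*(-513) = 1362636*(-513) = -699032268)
(y - 2271180) + 2365055 = (-699032268 - 2271180) + 2365055 = -701303448 + 2365055 = -698938393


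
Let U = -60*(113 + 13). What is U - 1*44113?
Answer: -51673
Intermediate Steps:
U = -7560 (U = -60*126 = -7560)
U - 1*44113 = -7560 - 1*44113 = -7560 - 44113 = -51673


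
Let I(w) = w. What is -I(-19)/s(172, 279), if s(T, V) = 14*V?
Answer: 19/3906 ≈ 0.0048643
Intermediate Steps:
-I(-19)/s(172, 279) = -(-19)/(14*279) = -(-19)/3906 = -1*(-19/3906) = 19/3906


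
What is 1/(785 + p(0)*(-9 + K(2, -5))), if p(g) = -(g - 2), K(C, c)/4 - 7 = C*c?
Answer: 1/743 ≈ 0.0013459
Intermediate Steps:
K(C, c) = 28 + 4*C*c (K(C, c) = 28 + 4*(C*c) = 28 + 4*C*c)
p(g) = 2 - g (p(g) = -(-2 + g) = 2 - g)
1/(785 + p(0)*(-9 + K(2, -5))) = 1/(785 + (2 - 1*0)*(-9 + (28 + 4*2*(-5)))) = 1/(785 + (2 + 0)*(-9 + (28 - 40))) = 1/(785 + 2*(-9 - 12)) = 1/(785 + 2*(-21)) = 1/(785 - 42) = 1/743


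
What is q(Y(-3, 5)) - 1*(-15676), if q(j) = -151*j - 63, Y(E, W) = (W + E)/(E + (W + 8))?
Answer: 77914/5 ≈ 15583.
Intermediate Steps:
Y(E, W) = (E + W)/(8 + E + W) (Y(E, W) = (E + W)/(E + (8 + W)) = (E + W)/(8 + E + W))
q(j) = -63 - 151*j
q(Y(-3, 5)) - 1*(-15676) = (-63 - 151*(-3 + 5)/(8 - 3 + 5)) - 1*(-15676) = (-63 - 151*2/10) + 15676 = (-63 - 151*1/5) + 15676 = (-63 - 151/5) + 15676 = -466/5 + 15676 = 77914/5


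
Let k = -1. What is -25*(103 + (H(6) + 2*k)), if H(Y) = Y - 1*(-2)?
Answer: -2725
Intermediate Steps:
H(Y) = 2 + Y (H(Y) = Y + 2 = 2 + Y)
-25*(103 + (H(6) + 2*k)) = -25*(103 + ((2 + 6) + 2*(-1))) = -25*(103 + (8 - 2)) = -25*(103 + 6) = -25*109 = -2725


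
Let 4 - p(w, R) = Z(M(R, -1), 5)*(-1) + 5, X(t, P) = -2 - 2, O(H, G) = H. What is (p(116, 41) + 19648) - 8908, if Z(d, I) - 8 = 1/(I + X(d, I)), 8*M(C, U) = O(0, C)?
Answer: 10748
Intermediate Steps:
X(t, P) = -4
M(C, U) = 0 (M(C, U) = (1/8)*0 = 0)
Z(d, I) = 8 + 1/(-4 + I) (Z(d, I) = 8 + 1/(I - 4) = 8 + 1/(-4 + I))
p(w, R) = 8 (p(w, R) = 4 - (((-31 + 8*5)/(-4 + 5))*(-1) + 5) = 4 - (((-31 + 40)/1)*(-1) + 5) = 4 - ((1*9)*(-1) + 5) = 4 - (9*(-1) + 5) = 4 - (-9 + 5) = 4 - 1*(-4) = 4 + 4 = 8)
(p(116, 41) + 19648) - 8908 = (8 + 19648) - 8908 = 19656 - 8908 = 10748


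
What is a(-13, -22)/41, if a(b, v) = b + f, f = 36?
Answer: 23/41 ≈ 0.56098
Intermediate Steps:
a(b, v) = 36 + b (a(b, v) = b + 36 = 36 + b)
a(-13, -22)/41 = (36 - 13)/41 = (1/41)*23 = 23/41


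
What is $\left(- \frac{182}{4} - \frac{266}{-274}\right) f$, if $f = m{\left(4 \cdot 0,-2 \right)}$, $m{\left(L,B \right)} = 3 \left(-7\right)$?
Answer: $\frac{256221}{274} \approx 935.11$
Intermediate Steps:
$m{\left(L,B \right)} = -21$
$f = -21$
$\left(- \frac{182}{4} - \frac{266}{-274}\right) f = \left(- \frac{182}{4} - \frac{266}{-274}\right) \left(-21\right) = \left(\left(-182\right) \frac{1}{4} - - \frac{133}{137}\right) \left(-21\right) = \left(- \frac{91}{2} + \frac{133}{137}\right) \left(-21\right) = \left(- \frac{12201}{274}\right) \left(-21\right) = \frac{256221}{274}$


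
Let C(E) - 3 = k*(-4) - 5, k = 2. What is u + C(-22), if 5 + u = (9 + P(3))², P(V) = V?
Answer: 129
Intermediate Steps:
u = 139 (u = -5 + (9 + 3)² = -5 + 12² = -5 + 144 = 139)
C(E) = -10 (C(E) = 3 + (2*(-4) - 5) = 3 + (-8 - 5) = 3 - 13 = -10)
u + C(-22) = 139 - 10 = 129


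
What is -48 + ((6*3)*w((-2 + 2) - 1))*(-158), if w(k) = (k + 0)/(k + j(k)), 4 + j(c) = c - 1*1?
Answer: -3180/7 ≈ -454.29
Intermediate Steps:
j(c) = -5 + c (j(c) = -4 + (c - 1*1) = -4 + (c - 1) = -4 + (-1 + c) = -5 + c)
w(k) = k/(-5 + 2*k) (w(k) = (k + 0)/(k + (-5 + k)) = k/(-5 + 2*k))
-48 + ((6*3)*w((-2 + 2) - 1))*(-158) = -48 + ((6*3)*(((-2 + 2) - 1)/(-5 + 2*((-2 + 2) - 1))))*(-158) = -48 + (18*((0 - 1)/(-5 + 2*(0 - 1))))*(-158) = -48 + (18*(-1/(-5 + 2*(-1))))*(-158) = -48 + (18*(-1/(-5 - 2)))*(-158) = -48 + (18*(-1/(-7)))*(-158) = -48 + (18*(-1*(-1/7)))*(-158) = -48 + (18*(1/7))*(-158) = -48 + (18/7)*(-158) = -48 - 2844/7 = -3180/7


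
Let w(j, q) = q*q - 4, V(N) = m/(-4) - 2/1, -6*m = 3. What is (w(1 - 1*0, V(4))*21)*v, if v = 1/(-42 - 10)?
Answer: 651/3328 ≈ 0.19561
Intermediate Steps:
m = -½ (m = -⅙*3 = -½ ≈ -0.50000)
V(N) = -15/8 (V(N) = -½/(-4) - 2/1 = -½*(-¼) - 2*1 = ⅛ - 2 = -15/8)
w(j, q) = -4 + q² (w(j, q) = q² - 4 = -4 + q²)
v = -1/52 (v = 1/(-52) = -1/52 ≈ -0.019231)
(w(1 - 1*0, V(4))*21)*v = ((-4 + (-15/8)²)*21)*(-1/52) = ((-4 + 225/64)*21)*(-1/52) = -31/64*21*(-1/52) = -651/64*(-1/52) = 651/3328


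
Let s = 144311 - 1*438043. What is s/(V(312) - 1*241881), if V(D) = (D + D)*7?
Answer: 293732/237513 ≈ 1.2367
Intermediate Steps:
V(D) = 14*D (V(D) = (2*D)*7 = 14*D)
s = -293732 (s = 144311 - 438043 = -293732)
s/(V(312) - 1*241881) = -293732/(14*312 - 1*241881) = -293732/(4368 - 241881) = -293732/(-237513) = -293732*(-1/237513) = 293732/237513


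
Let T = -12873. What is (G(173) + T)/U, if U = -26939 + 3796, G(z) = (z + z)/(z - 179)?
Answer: 38792/69429 ≈ 0.55873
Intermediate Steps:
G(z) = 2*z/(-179 + z) (G(z) = (2*z)/(-179 + z) = 2*z/(-179 + z))
U = -23143
(G(173) + T)/U = (2*173/(-179 + 173) - 12873)/(-23143) = (2*173/(-6) - 12873)*(-1/23143) = (2*173*(-⅙) - 12873)*(-1/23143) = (-173/3 - 12873)*(-1/23143) = -38792/3*(-1/23143) = 38792/69429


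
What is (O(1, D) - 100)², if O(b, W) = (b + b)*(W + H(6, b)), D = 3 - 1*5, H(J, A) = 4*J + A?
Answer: 2916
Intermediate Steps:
H(J, A) = A + 4*J
D = -2 (D = 3 - 5 = -2)
O(b, W) = 2*b*(24 + W + b) (O(b, W) = (b + b)*(W + (b + 4*6)) = (2*b)*(W + (b + 24)) = (2*b)*(W + (24 + b)) = (2*b)*(24 + W + b) = 2*b*(24 + W + b))
(O(1, D) - 100)² = (2*1*(24 - 2 + 1) - 100)² = (2*1*23 - 100)² = (46 - 100)² = (-54)² = 2916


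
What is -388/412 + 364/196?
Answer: 660/721 ≈ 0.91540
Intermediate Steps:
-388/412 + 364/196 = -388*1/412 + 364*(1/196) = -97/103 + 13/7 = 660/721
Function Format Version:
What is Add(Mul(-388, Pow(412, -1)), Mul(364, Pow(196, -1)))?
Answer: Rational(660, 721) ≈ 0.91540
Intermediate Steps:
Add(Mul(-388, Pow(412, -1)), Mul(364, Pow(196, -1))) = Add(Mul(-388, Rational(1, 412)), Mul(364, Rational(1, 196))) = Add(Rational(-97, 103), Rational(13, 7)) = Rational(660, 721)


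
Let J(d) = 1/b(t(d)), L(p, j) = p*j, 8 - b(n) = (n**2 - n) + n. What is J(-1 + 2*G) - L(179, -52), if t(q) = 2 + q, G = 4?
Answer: 679483/73 ≈ 9308.0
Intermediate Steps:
b(n) = 8 - n**2 (b(n) = 8 - ((n**2 - n) + n) = 8 - n**2)
L(p, j) = j*p
J(d) = 1/(8 - (2 + d)**2)
J(-1 + 2*G) - L(179, -52) = -1/(-8 + (2 + (-1 + 2*4))**2) - (-52)*179 = -1/(-8 + (2 + (-1 + 8))**2) - 1*(-9308) = -1/(-8 + (2 + 7)**2) + 9308 = -1/(-8 + 9**2) + 9308 = -1/(-8 + 81) + 9308 = -1/73 + 9308 = 679483/73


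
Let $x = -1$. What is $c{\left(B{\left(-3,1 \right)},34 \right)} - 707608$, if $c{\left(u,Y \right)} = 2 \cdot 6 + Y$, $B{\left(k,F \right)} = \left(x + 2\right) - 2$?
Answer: $-707562$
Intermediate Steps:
$B{\left(k,F \right)} = -1$ ($B{\left(k,F \right)} = \left(-1 + 2\right) - 2 = 1 - 2 = -1$)
$c{\left(u,Y \right)} = 12 + Y$
$c{\left(B{\left(-3,1 \right)},34 \right)} - 707608 = \left(12 + 34\right) - 707608 = 46 - 707608 = -707562$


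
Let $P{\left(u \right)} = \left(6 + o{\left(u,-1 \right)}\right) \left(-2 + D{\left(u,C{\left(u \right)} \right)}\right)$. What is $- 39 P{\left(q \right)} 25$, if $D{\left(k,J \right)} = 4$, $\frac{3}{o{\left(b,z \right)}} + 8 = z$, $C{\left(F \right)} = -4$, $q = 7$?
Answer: $-11050$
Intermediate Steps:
$o{\left(b,z \right)} = \frac{3}{-8 + z}$
$P{\left(u \right)} = \frac{34}{3}$ ($P{\left(u \right)} = \left(6 + \frac{3}{-8 - 1}\right) \left(-2 + 4\right) = \left(6 + \frac{3}{-9}\right) 2 = \left(6 + 3 \left(- \frac{1}{9}\right)\right) 2 = \left(6 - \frac{1}{3}\right) 2 = \frac{17}{3} \cdot 2 = \frac{34}{3}$)
$- 39 P{\left(q \right)} 25 = \left(-39\right) \frac{34}{3} \cdot 25 = \left(-442\right) 25 = -11050$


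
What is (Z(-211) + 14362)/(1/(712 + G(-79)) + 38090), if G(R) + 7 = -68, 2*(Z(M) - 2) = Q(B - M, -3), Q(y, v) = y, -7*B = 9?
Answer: 9216662/24263331 ≈ 0.37986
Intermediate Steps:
B = -9/7 (B = -⅐*9 = -9/7 ≈ -1.2857)
Z(M) = 19/14 - M/2 (Z(M) = 2 + (-9/7 - M)/2 = 2 + (-9/14 - M/2) = 19/14 - M/2)
G(R) = -75 (G(R) = -7 - 68 = -75)
(Z(-211) + 14362)/(1/(712 + G(-79)) + 38090) = ((19/14 - ½*(-211)) + 14362)/(1/(712 - 75) + 38090) = ((19/14 + 211/2) + 14362)/(1/637 + 38090) = (748/7 + 14362)/(1/637 + 38090) = 101282/(7*(24263331/637)) = (101282/7)*(637/24263331) = 9216662/24263331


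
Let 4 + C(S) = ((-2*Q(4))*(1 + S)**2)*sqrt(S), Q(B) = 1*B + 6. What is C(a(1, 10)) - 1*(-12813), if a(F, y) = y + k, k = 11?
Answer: 12809 - 9680*sqrt(21) ≈ -31550.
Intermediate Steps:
Q(B) = 6 + B (Q(B) = B + 6 = 6 + B)
a(F, y) = 11 + y (a(F, y) = y + 11 = 11 + y)
C(S) = -4 - 20*sqrt(S)*(1 + S)**2 (C(S) = -4 + ((-2*(6 + 4))*(1 + S)**2)*sqrt(S) = -4 + ((-2*10)*(1 + S)**2)*sqrt(S) = -4 + (-20*(1 + S)**2)*sqrt(S) = -4 - 20*sqrt(S)*(1 + S)**2)
C(a(1, 10)) - 1*(-12813) = (-4 - 20*sqrt(11 + 10)*(1 + (11 + 10))**2) - 1*(-12813) = (-4 - 20*sqrt(21)*(1 + 21)**2) + 12813 = (-4 - 20*sqrt(21)*22**2) + 12813 = (-4 - 20*sqrt(21)*484) + 12813 = (-4 - 9680*sqrt(21)) + 12813 = 12809 - 9680*sqrt(21)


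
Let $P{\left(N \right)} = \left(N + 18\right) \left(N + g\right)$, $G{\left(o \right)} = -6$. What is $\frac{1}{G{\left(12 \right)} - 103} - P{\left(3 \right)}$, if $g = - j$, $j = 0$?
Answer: $- \frac{6868}{109} \approx -63.009$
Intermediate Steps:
$g = 0$ ($g = \left(-1\right) 0 = 0$)
$P{\left(N \right)} = N \left(18 + N\right)$ ($P{\left(N \right)} = \left(N + 18\right) \left(N + 0\right) = \left(18 + N\right) N = N \left(18 + N\right)$)
$\frac{1}{G{\left(12 \right)} - 103} - P{\left(3 \right)} = \frac{1}{-6 - 103} - 3 \left(18 + 3\right) = \frac{1}{-109} - 3 \cdot 21 = - \frac{1}{109} - 63 = - \frac{6868}{109}$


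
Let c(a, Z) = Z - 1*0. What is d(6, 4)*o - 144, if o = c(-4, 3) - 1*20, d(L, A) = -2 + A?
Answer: -178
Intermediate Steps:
c(a, Z) = Z (c(a, Z) = Z + 0 = Z)
o = -17 (o = 3 - 1*20 = 3 - 20 = -17)
d(6, 4)*o - 144 = (-2 + 4)*(-17) - 144 = 2*(-17) - 144 = -34 - 144 = -178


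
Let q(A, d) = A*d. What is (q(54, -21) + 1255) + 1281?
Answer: 1402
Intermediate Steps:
(q(54, -21) + 1255) + 1281 = (54*(-21) + 1255) + 1281 = (-1134 + 1255) + 1281 = 121 + 1281 = 1402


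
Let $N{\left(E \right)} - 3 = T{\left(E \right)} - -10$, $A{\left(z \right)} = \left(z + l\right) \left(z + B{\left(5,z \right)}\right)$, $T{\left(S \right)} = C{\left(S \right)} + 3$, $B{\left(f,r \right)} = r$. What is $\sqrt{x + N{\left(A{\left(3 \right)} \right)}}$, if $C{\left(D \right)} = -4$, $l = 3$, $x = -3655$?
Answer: $i \sqrt{3643} \approx 60.357 i$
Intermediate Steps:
$T{\left(S \right)} = -1$ ($T{\left(S \right)} = -4 + 3 = -1$)
$A{\left(z \right)} = 2 z \left(3 + z\right)$ ($A{\left(z \right)} = \left(z + 3\right) \left(z + z\right) = \left(3 + z\right) 2 z = 2 z \left(3 + z\right)$)
$N{\left(E \right)} = 12$ ($N{\left(E \right)} = 3 - -9 = 3 + \left(-1 + 10\right) = 3 + 9 = 12$)
$\sqrt{x + N{\left(A{\left(3 \right)} \right)}} = \sqrt{-3655 + 12} = \sqrt{-3643} = i \sqrt{3643}$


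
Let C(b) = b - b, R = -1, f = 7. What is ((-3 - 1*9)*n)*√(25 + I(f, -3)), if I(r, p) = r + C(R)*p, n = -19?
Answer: 912*√2 ≈ 1289.8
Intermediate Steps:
C(b) = 0
I(r, p) = r (I(r, p) = r + 0*p = r + 0 = r)
((-3 - 1*9)*n)*√(25 + I(f, -3)) = ((-3 - 1*9)*(-19))*√(25 + 7) = ((-3 - 9)*(-19))*√32 = (-12*(-19))*(4*√2) = 228*(4*√2) = 912*√2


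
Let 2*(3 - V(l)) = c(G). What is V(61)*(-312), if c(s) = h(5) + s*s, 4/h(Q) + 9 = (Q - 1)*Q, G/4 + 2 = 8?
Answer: 978744/11 ≈ 88977.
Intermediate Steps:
G = 24 (G = -8 + 4*8 = -8 + 32 = 24)
h(Q) = 4/(-9 + Q*(-1 + Q)) (h(Q) = 4/(-9 + (Q - 1)*Q) = 4/(-9 + (-1 + Q)*Q) = 4/(-9 + Q*(-1 + Q)))
c(s) = 4/11 + s² (c(s) = 4/(-9 + 5² - 1*5) + s*s = 4/(-9 + 25 - 5) + s² = 4/11 + s²)
V(l) = -3137/11 (V(l) = 3 - (4/11 + 24²)/2 = 3 - (4/11 + 576)/2 = 3 - ½*6340/11 = 3 - 3170/11 = -3137/11)
V(61)*(-312) = -3137/11*(-312) = 978744/11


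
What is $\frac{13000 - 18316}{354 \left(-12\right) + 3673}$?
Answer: $\frac{5316}{575} \approx 9.2452$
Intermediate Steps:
$\frac{13000 - 18316}{354 \left(-12\right) + 3673} = - \frac{5316}{-4248 + 3673} = - \frac{5316}{-575} = \left(-5316\right) \left(- \frac{1}{575}\right) = \frac{5316}{575}$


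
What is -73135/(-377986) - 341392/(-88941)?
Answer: 135546096547/33618452826 ≈ 4.0319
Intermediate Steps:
-73135/(-377986) - 341392/(-88941) = -73135*(-1/377986) - 341392*(-1/88941) = 73135/377986 + 341392/88941 = 135546096547/33618452826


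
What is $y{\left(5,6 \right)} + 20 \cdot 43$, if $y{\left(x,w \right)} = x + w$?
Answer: $871$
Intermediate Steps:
$y{\left(x,w \right)} = w + x$
$y{\left(5,6 \right)} + 20 \cdot 43 = \left(6 + 5\right) + 20 \cdot 43 = 11 + 860 = 871$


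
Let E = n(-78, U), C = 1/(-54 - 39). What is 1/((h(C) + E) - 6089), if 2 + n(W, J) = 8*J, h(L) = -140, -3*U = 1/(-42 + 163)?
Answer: -363/2261861 ≈ -0.00016049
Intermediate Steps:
U = -1/363 (U = -1/(3*(-42 + 163)) = -⅓/121 = -⅓*1/121 = -1/363 ≈ -0.0027548)
C = -1/93 (C = 1/(-93) = -1/93 ≈ -0.010753)
n(W, J) = -2 + 8*J
E = -734/363 (E = -2 + 8*(-1/363) = -2 - 8/363 = -734/363 ≈ -2.0220)
1/((h(C) + E) - 6089) = 1/((-140 - 734/363) - 6089) = 1/(-51554/363 - 6089) = 1/(-2261861/363) = -363/2261861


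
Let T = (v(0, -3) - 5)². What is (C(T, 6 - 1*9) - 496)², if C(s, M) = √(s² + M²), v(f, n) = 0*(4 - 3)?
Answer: (496 - √634)² ≈ 2.2167e+5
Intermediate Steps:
v(f, n) = 0 (v(f, n) = 0*1 = 0)
T = 25 (T = (0 - 5)² = (-5)² = 25)
C(s, M) = √(M² + s²)
(C(T, 6 - 1*9) - 496)² = (√((6 - 1*9)² + 25²) - 496)² = (√((6 - 9)² + 625) - 496)² = (√((-3)² + 625) - 496)² = (√(9 + 625) - 496)² = (√634 - 496)² = (-496 + √634)²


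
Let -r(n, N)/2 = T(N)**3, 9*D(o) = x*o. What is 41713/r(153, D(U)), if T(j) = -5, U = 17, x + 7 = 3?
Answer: 41713/250 ≈ 166.85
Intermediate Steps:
x = -4 (x = -7 + 3 = -4)
D(o) = -4*o/9 (D(o) = (-4*o)/9 = -4*o/9)
r(n, N) = 250 (r(n, N) = -2*(-5)**3 = -2*(-125) = 250)
41713/r(153, D(U)) = 41713/250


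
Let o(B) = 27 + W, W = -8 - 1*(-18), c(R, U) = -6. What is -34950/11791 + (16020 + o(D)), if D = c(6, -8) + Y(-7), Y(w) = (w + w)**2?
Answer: 189293137/11791 ≈ 16054.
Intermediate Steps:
W = 10 (W = -8 + 18 = 10)
Y(w) = 4*w**2 (Y(w) = (2*w)**2 = 4*w**2)
D = 190 (D = -6 + 4*(-7)**2 = -6 + 4*49 = -6 + 196 = 190)
o(B) = 37 (o(B) = 27 + 10 = 37)
-34950/11791 + (16020 + o(D)) = -34950/11791 + (16020 + 37) = -34950*1/11791 + 16057 = -34950/11791 + 16057 = 189293137/11791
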